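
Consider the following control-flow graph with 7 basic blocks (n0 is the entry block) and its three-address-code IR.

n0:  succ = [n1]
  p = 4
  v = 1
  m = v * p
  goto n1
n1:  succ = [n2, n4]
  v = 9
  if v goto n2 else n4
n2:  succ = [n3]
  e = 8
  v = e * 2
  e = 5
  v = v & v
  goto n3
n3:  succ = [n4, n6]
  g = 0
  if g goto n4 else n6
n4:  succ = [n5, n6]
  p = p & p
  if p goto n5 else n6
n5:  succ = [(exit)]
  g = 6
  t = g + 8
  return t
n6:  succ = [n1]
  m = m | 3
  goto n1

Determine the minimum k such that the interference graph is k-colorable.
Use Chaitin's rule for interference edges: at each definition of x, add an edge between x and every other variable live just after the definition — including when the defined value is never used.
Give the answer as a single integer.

Answer: 4

Working:
Per-block:
  n0: {m,p,v} / ∅
  n1: {v} / ∅
  n2: {e,v} / ∅
  n3: {g} / ∅
  n4: {p} / {p}
  n5: {g,t} / ∅
  n6: {m} / {m}

Backward fixpoint:
  n0 li=∅ lo={m,p}
  n1 li={m,p} lo={m,p}
  n2 li={m,p} lo={m,p}
  n3 li={m,p} lo={m,p}
  n4 li={m,p} lo={m,p}
  n5 li=∅ lo=∅
  n6 li={m,p} lo={m,p}

Interfere edges:
  e — {m,p,v}
  g — {m,p}
  m — {e,g,p,v}
  p — {e,g,m,v}
  t — ∅
  v — {e,m,p}

Registers:
  lower bound: {e,m,p,v} mutually conflict ⇒ χ ≥ 4
  4-colouring: r0={m,t}  r1={p}  r2={e,g}  r3={v}
  χ = 4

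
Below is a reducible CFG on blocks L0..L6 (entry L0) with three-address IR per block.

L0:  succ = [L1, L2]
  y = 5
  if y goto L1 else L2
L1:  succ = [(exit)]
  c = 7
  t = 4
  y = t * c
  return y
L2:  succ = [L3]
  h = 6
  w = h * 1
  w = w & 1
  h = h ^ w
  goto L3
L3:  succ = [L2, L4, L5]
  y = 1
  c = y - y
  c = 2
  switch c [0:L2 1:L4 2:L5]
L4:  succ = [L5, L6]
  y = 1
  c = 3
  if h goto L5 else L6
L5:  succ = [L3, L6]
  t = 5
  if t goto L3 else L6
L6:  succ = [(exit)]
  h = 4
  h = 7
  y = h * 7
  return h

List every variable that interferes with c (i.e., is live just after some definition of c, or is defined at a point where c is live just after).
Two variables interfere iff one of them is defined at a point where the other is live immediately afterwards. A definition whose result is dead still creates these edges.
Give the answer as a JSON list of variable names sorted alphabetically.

def/use:
  L0: {y} / ∅
  L1: {c,t,y} / ∅
  L2: {h,w} / ∅
  L3: {c,y} / ∅
  L4: {c,y} / {h}
  L5: {t} / ∅
  L6: {h,y} / ∅

Backward fixpoint:
  live L0: ∅→∅
  live L1: ∅→∅
  live L2: ∅→{h}
  live L3: {h}→{h}
  live L4: {h}→{h}
  live L5: {h}→{h}
  live L6: ∅→∅

Interfere edges:
  c — {h,t}
  h — {c,t,w,y}
  t — {c,h}
  w — {h}
  y — {h}

N(c) = ["h", "t"]

Answer: ["h", "t"]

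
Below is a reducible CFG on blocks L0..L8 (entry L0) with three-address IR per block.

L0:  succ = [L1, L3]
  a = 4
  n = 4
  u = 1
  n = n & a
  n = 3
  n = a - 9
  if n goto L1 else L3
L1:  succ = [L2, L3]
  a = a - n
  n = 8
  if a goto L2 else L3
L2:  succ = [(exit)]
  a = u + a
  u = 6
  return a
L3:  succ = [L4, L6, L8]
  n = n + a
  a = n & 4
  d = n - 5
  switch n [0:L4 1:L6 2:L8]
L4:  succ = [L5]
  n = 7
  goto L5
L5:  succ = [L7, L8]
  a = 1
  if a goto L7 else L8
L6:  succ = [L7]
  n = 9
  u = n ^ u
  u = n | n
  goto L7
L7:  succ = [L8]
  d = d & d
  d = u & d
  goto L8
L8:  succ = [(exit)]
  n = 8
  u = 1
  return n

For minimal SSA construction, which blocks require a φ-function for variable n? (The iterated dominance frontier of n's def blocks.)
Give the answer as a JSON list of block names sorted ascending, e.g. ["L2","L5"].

Answer: ["L3", "L7", "L8"]

Working:
idom tree: L1←L0 L2←L1 L3←L0 L4←L3 L5←L4 L6←L3 L7←L3 L8←L3
Join-block Dom:
  L3: preds {L0,L1}: {L0} ∩ {L0,L1} = {L0}; idom=L0
  L7: preds {L5,L6}: {L0,L3,L4,L5} ∩ {L0,L3,L6} = {L0,L3}; idom=L3
  L8: preds {L3,L5,L7}: {L0,L3} ∩ {L0,L3,L4,L5} ∩ {L0,L3,L7} = {L0,L3}; idom=L3

DF walk-up:
  L3←L0: walk · to L0
  L3←L1: walk L1 to L0
  L7←L5: walk L5→L4 to L3
  L7←L6: walk L6 to L3
  L8←L3: walk · to L3
  L8←L5: walk L5→L4 to L3
  L8←L7: walk L7 to L3
  L0 → ∅
  L1 → {L3}
  L2 → ∅
  L3 → ∅
  L4 → {L7,L8}
  L5 → {L7,L8}
  L6 → {L7}
  L7 → {L8}
  L8 → ∅

φ for n: defs {L0,L1,L3,L4,L6,L8}
  DF⁺ = {L3,L7,L8}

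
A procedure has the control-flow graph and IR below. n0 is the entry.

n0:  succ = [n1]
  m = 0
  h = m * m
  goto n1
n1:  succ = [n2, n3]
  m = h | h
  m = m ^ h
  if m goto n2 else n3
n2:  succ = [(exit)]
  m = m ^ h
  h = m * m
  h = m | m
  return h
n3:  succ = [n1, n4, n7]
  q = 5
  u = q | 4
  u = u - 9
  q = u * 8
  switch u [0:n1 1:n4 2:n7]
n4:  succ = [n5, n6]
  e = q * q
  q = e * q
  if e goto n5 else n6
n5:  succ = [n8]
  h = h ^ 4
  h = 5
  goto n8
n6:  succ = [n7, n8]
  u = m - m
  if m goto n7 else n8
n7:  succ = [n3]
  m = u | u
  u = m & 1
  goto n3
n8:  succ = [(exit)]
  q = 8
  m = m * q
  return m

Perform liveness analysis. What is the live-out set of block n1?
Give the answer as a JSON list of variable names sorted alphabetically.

Answer: ["h", "m"]

Working:
Per-block:
  n0: def={h,m} ue=∅
  n1: def={m} ue={h}
  n2: def={h,m} ue={h,m}
  n3: def={q,u} ue=∅
  n4: def={e,q} ue={q}
  n5: def={h} ue={h}
  n6: def={u} ue={m}
  n7: def={m,u} ue={u}
  n8: def={m,q} ue={m}

Live sets:
  n0 li=∅ lo={h}
  n1 li={h} lo={h,m}
  n2 li={h,m} lo=∅
  n3 li={h,m} lo={h,m,q,u}
  n4 li={h,m,q} lo={h,m}
  n5 li={h,m} lo={m}
  n6 li={h,m} lo={h,m,u}
  n7 li={h,u} lo={h,m}
  n8 li={m} lo=∅

live-out(n1) = ["h", "m"]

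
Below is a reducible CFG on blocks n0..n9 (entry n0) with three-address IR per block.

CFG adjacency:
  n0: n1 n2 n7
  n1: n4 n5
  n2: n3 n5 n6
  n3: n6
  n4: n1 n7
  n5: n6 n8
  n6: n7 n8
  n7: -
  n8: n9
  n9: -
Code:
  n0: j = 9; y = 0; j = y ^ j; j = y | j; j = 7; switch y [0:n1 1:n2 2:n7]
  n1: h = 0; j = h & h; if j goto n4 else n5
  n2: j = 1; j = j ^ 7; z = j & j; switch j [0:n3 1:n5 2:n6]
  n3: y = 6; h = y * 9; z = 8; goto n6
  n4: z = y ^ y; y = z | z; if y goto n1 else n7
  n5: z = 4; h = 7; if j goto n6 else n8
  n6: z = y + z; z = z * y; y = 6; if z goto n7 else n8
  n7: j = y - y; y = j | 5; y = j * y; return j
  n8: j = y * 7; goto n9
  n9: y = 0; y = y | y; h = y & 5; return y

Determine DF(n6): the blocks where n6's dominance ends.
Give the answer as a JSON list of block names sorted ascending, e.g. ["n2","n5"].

Answer: ["n7", "n8"]

Working:
idom tree: n1←n0 n2←n0 n3←n2 n4←n1 n5←n0 n6←n0 n7←n0 n8←n0 n9←n8
Dom∩ at merges:
  n1: preds {n0,n4}: {n0} ∩ {n0,n1,n4} = {n0}; idom=n0
  n5: preds {n1,n2}: {n0,n1} ∩ {n0,n2} = {n0}; idom=n0
  n6: preds {n2,n3,n5}: {n0,n2} ∩ {n0,n2,n3} ∩ {n0,n5} = {n0}; idom=n0
  n7: preds {n0,n4,n6}: {n0} ∩ {n0,n1,n4} ∩ {n0,n6} = {n0}; idom=n0
  n8: preds {n5,n6}: {n0,n5} ∩ {n0,n6} = {n0}; idom=n0

DF walk-up:
  n1←n0: walk · to n0
  n1←n4: walk n4→n1 to n0
  n5←n1: walk n1 to n0
  n5←n2: walk n2 to n0
  n6←n2: walk n2 to n0
  n6←n3: walk n3→n2 to n0
  n6←n5: walk n5 to n0
  n7←n0: walk · to n0
  n7←n4: walk n4→n1 to n0
  n7←n6: walk n6 to n0
  n8←n5: walk n5 to n0
  n8←n6: walk n6 to n0
  DF(n0)=∅
  DF(n1)={n1,n5,n7}
  DF(n2)={n5,n6}
  DF(n3)={n6}
  DF(n4)={n1,n7}
  DF(n5)={n6,n8}
  DF(n6)={n7,n8}
  DF(n7)=∅
  DF(n8)=∅
  DF(n9)=∅

DF(n6) = ["n7", "n8"]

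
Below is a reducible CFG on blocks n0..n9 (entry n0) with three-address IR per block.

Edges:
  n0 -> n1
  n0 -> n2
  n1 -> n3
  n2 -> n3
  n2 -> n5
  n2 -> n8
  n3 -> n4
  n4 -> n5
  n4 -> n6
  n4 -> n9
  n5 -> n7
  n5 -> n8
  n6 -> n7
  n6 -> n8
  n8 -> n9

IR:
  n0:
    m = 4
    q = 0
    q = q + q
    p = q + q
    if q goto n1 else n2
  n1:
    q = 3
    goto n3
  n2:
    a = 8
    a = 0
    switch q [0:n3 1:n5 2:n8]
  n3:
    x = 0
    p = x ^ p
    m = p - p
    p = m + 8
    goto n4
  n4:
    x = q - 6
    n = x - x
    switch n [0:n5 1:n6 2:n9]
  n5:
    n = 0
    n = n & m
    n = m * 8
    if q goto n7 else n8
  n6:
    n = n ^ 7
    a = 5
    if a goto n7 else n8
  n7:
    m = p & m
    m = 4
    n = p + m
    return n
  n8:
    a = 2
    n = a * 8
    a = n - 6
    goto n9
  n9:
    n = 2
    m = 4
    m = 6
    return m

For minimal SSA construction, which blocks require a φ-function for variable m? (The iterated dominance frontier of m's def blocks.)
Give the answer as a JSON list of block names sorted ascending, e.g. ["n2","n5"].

idom tree: n1←n0 n2←n0 n3←n0 n4←n3 n5←n0 n6←n4 n7←n0 n8←n0 n9←n0
Dom at joins:
  n3: preds {n1,n2}: {n0,n1} ∩ {n0,n2} = {n0}; idom=n0
  n5: preds {n2,n4}: {n0,n2} ∩ {n0,n3,n4} = {n0}; idom=n0
  n7: preds {n5,n6}: {n0,n5} ∩ {n0,n3,n4,n6} = {n0}; idom=n0
  n8: preds {n2,n5,n6}: {n0,n2} ∩ {n0,n5} ∩ {n0,n3,n4,n6} = {n0}; idom=n0
  n9: preds {n4,n8}: {n0,n3,n4} ∩ {n0,n8} = {n0}; idom=n0

DF derivation:
  join n3 pred n1: n1 stop@n0
  join n3 pred n2: n2 stop@n0
  join n5 pred n2: n2 stop@n0
  join n5 pred n4: n4→n3 stop@n0
  join n7 pred n5: n5 stop@n0
  join n7 pred n6: n6→n4→n3 stop@n0
  join n8 pred n2: n2 stop@n0
  join n8 pred n5: n5 stop@n0
  join n8 pred n6: n6→n4→n3 stop@n0
  join n9 pred n4: n4→n3 stop@n0
  join n9 pred n8: n8 stop@n0
  DF(n0)=∅
  DF(n1)={n3}
  DF(n2)={n3,n5,n8}
  DF(n3)={n5,n7,n8,n9}
  DF(n4)={n5,n7,n8,n9}
  DF(n5)={n7,n8}
  DF(n6)={n7,n8}
  DF(n7)=∅
  DF(n8)={n9}
  DF(n9)=∅

φ for m: defs {n0,n3,n7,n9}
  DF⁺ = {n5,n7,n8,n9}

Answer: ["n5", "n7", "n8", "n9"]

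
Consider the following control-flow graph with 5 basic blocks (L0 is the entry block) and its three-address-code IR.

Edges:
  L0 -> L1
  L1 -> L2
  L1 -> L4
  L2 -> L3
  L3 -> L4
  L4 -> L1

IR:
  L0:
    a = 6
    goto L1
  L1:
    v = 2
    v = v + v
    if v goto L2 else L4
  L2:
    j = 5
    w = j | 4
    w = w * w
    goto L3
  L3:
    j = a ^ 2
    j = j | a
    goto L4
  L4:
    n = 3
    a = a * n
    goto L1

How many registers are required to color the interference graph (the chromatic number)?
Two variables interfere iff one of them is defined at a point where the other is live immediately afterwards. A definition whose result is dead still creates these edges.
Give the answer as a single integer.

Block summaries:
  L0 def {a} use ∅
  L1 def {v} use ∅
  L2 def {j,w} use ∅
  L3 def {j} use {a}
  L4 def {a,n} use {a}

Live sets:
  live L0: ∅→{a}
  live L1: {a}→{a}
  live L2: {a}→{a}
  live L3: {a}→{a}
  live L4: {a}→{a}

Conflict graph:
  a: {j,n,v,w}
  j: {a}
  n: {a}
  v: {a}
  w: {a}

Registers:
  clique {a,j} ⇒ need ≥ 2
  2-colouring: c0={a}  c1={j,n,v,w}
  χ = 2

Answer: 2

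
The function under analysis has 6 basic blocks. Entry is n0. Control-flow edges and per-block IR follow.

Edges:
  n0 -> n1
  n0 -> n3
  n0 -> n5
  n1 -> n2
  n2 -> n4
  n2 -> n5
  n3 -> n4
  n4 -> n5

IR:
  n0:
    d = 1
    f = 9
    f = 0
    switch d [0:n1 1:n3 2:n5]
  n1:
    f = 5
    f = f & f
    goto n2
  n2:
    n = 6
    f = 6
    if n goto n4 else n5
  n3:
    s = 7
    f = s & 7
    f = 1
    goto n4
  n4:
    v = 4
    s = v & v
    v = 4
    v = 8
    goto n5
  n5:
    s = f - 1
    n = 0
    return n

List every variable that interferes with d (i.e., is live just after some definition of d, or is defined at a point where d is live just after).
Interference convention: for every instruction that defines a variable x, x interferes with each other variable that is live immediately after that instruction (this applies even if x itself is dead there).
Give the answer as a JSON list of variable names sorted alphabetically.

Block summaries:
  n0: def={d,f} ue=∅
  n1: def={f} ue=∅
  n2: def={f,n} ue=∅
  n3: def={f,s} ue=∅
  n4: def={s,v} ue=∅
  n5: def={n,s} ue={f}

Backward fixpoint:
  n0 li=∅ lo={f}
  n1 li=∅ lo=∅
  n2 li=∅ lo={f}
  n3 li=∅ lo={f}
  n4 li={f} lo={f}
  n5 li={f} lo=∅

Conflict graph:
  d: {f}
  f: {d,n,s,v}
  n: {f}
  s: {f}
  v: {f}

N(d) = ["f"]

Answer: ["f"]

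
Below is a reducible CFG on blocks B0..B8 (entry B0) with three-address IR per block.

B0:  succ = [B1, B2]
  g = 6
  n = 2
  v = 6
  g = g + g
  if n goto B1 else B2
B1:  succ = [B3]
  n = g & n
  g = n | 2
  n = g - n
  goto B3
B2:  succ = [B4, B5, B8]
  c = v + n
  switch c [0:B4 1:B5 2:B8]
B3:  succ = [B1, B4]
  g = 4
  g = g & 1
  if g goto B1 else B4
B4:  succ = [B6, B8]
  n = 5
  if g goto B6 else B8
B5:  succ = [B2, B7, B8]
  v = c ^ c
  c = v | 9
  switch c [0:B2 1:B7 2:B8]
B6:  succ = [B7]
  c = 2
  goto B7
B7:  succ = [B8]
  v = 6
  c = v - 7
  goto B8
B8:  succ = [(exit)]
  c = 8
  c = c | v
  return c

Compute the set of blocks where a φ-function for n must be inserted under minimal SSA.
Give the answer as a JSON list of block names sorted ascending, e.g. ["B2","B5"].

Answer: ["B1", "B4", "B7", "B8"]

Derivation:
idom tree: B1←B0 B2←B0 B3←B1 B4←B0 B5←B2 B6←B4 B7←B0 B8←B0
Join-block Dom:
  B1: preds {B0,B3}: {B0} ∩ {B0,B1,B3} = {B0}; idom=B0
  B2: preds {B0,B5}: {B0} ∩ {B0,B2,B5} = {B0}; idom=B0
  B4: preds {B2,B3}: {B0,B2} ∩ {B0,B1,B3} = {B0}; idom=B0
  B7: preds {B5,B6}: {B0,B2,B5} ∩ {B0,B4,B6} = {B0}; idom=B0
  B8: preds {B2,B4,B5,B7}: {B0,B2} ∩ {B0,B4} ∩ {B0,B2,B5} ∩ {B0,B7} = {B0}; idom=B0

DF derivation:
  join B1 pred B0: · stop@B0
  join B1 pred B3: B3→B1 stop@B0
  join B2 pred B0: · stop@B0
  join B2 pred B5: B5→B2 stop@B0
  join B4 pred B2: B2 stop@B0
  join B4 pred B3: B3→B1 stop@B0
  join B7 pred B5: B5→B2 stop@B0
  join B7 pred B6: B6→B4 stop@B0
  join B8 pred B2: B2 stop@B0
  join B8 pred B4: B4 stop@B0
  join B8 pred B5: B5→B2 stop@B0
  join B8 pred B7: B7 stop@B0
  B0: DF=∅
  B1: DF={B1,B4}
  B2: DF={B2,B4,B7,B8}
  B3: DF={B1,B4}
  B4: DF={B7,B8}
  B5: DF={B2,B7,B8}
  B6: DF={B7}
  B7: DF={B8}
  B8: DF=∅

φ for n: defs {B0,B1,B4}
  DF⁺ = {B1,B4,B7,B8}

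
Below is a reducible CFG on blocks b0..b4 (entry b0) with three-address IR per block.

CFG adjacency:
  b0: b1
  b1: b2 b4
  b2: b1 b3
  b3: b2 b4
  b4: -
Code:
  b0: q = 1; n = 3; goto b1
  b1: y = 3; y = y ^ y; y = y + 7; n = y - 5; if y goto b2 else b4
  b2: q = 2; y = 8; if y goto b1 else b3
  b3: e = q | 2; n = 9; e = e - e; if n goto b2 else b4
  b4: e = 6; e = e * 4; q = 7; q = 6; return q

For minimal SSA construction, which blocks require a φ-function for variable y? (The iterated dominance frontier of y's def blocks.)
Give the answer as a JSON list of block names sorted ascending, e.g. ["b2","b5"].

Answer: ["b1", "b2", "b4"]

Working:
idom tree: b1←b0 b2←b1 b3←b2 b4←b1
Dom∩ at merges:
  b1: preds {b0,b2}: {b0} ∩ {b0,b1,b2} = {b0}; idom=b0
  b2: preds {b1,b3}: {b0,b1} ∩ {b0,b1,b2,b3} = {b0,b1}; idom=b1
  b4: preds {b1,b3}: {b0,b1} ∩ {b0,b1,b2,b3} = {b0,b1}; idom=b1

DF derivation:
  join b1 pred b0: · stop@b0
  join b1 pred b2: b2→b1 stop@b0
  join b2 pred b1: · stop@b1
  join b2 pred b3: b3→b2 stop@b1
  join b4 pred b1: · stop@b1
  join b4 pred b3: b3→b2 stop@b1
  b0 → ∅
  b1 → {b1}
  b2 → {b1,b2,b4}
  b3 → {b2,b4}
  b4 → ∅

φ for y: defs {b1,b2}
  DF⁺ = {b1,b2,b4}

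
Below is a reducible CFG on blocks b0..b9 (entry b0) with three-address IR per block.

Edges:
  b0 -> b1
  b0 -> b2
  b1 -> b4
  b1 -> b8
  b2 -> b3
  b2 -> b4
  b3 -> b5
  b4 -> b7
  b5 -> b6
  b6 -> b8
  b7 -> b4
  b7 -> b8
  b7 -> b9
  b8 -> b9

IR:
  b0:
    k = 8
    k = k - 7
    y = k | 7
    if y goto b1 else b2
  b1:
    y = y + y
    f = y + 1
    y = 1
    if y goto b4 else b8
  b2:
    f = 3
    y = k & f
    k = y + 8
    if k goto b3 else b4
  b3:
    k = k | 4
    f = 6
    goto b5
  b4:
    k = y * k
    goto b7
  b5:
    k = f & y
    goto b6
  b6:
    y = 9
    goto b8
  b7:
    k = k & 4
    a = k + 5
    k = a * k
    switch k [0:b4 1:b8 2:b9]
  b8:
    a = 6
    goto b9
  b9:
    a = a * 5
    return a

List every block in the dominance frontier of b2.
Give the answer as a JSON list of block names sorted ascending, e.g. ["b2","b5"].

Answer: ["b4", "b8"]

Derivation:
idom tree: b1←b0 b2←b0 b3←b2 b4←b0 b5←b3 b6←b5 b7←b4 b8←b0 b9←b0
Dom at joins:
  b4: preds {b1,b2,b7}: {b0,b1} ∩ {b0,b2} ∩ {b0,b4,b7} = {b0}; idom=b0
  b8: preds {b1,b6,b7}: {b0,b1} ∩ {b0,b2,b3,b5,b6} ∩ {b0,b4,b7} = {b0}; idom=b0
  b9: preds {b7,b8}: {b0,b4,b7} ∩ {b0,b8} = {b0}; idom=b0

Frontier:
  join b4 pred b1: b1 stop@b0
  join b4 pred b2: b2 stop@b0
  join b4 pred b7: b7→b4 stop@b0
  join b8 pred b1: b1 stop@b0
  join b8 pred b6: b6→b5→b3→b2 stop@b0
  join b8 pred b7: b7→b4 stop@b0
  join b9 pred b7: b7→b4 stop@b0
  join b9 pred b8: b8 stop@b0
  DF(b0)=∅
  DF(b1)={b4,b8}
  DF(b2)={b4,b8}
  DF(b3)={b8}
  DF(b4)={b4,b8,b9}
  DF(b5)={b8}
  DF(b6)={b8}
  DF(b7)={b4,b8,b9}
  DF(b8)={b9}
  DF(b9)=∅

DF(b2) = ["b4", "b8"]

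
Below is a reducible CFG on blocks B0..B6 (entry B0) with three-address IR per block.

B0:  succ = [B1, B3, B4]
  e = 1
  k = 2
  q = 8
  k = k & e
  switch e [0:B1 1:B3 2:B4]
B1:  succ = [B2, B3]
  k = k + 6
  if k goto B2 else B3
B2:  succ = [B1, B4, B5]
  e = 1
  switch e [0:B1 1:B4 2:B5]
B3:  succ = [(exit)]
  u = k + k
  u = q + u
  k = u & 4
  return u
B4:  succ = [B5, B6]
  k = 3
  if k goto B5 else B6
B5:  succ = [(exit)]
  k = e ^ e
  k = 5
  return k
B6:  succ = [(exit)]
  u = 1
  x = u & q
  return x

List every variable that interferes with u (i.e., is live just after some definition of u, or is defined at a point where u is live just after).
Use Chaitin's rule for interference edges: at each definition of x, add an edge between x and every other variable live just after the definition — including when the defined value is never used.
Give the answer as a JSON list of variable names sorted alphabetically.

def/use:
  B0 def {e,k,q} use ∅
  B1 def {k} use {k}
  B2 def {e} use ∅
  B3 def {k,u} use {k,q}
  B4 def {k} use ∅
  B5 def {k} use {e}
  B6 def {u,x} use {q}

Backward fixpoint:
  B0 li=∅ lo={e,k,q}
  B1 li={k,q} lo={k,q}
  B2 li={k,q} lo={e,k,q}
  B3 li={k,q} lo=∅
  B4 li={e,q} lo={e,q}
  B5 li={e} lo=∅
  B6 li={q} lo=∅

Interference:
  e — {k,q}
  k — {e,q,u}
  q — {e,k,u}
  u — {k,q}
  x — ∅

N(u) = ["k", "q"]

Answer: ["k", "q"]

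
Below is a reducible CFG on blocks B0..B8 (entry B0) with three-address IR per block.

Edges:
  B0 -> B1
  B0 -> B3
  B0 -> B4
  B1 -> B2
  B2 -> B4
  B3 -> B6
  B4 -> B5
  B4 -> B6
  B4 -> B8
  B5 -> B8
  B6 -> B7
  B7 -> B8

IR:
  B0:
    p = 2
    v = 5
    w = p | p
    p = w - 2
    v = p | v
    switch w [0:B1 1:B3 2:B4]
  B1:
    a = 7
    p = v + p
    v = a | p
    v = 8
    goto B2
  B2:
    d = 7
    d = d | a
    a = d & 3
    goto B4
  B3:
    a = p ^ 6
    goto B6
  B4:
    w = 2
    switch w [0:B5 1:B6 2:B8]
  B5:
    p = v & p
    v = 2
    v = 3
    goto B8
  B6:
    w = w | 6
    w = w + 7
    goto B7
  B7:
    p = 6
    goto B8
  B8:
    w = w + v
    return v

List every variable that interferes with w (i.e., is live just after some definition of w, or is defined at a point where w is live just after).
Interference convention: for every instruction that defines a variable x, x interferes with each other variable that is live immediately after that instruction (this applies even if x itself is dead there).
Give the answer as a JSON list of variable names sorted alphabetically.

Per-block:
  B0: def={p,v,w} ue=∅
  B1: def={a,p,v} ue={p,v}
  B2: def={a,d} ue={a}
  B3: def={a} ue={p}
  B4: def={w} ue=∅
  B5: def={p,v} ue={p,v}
  B6: def={w} ue={w}
  B7: def={p} ue=∅
  B8: def={w} ue={v,w}

Backward fixpoint:
  B0 li=∅ lo={p,v,w}
  B1 li={p,v} lo={a,p,v}
  B2 li={a,p,v} lo={p,v}
  B3 li={p,v,w} lo={v,w}
  B4 li={p,v} lo={p,v,w}
  B5 li={p,v,w} lo={v,w}
  B6 li={v,w} lo={v,w}
  B7 li={v,w} lo={v,w}
  B8 li={v,w} lo=∅

Conflict graph:
  a↔{d,p,v,w}
  d↔{a,p,v}
  p↔{a,d,v,w}
  v↔{a,d,p,w}
  w↔{a,p,v}

N(w) = ["a", "p", "v"]

Answer: ["a", "p", "v"]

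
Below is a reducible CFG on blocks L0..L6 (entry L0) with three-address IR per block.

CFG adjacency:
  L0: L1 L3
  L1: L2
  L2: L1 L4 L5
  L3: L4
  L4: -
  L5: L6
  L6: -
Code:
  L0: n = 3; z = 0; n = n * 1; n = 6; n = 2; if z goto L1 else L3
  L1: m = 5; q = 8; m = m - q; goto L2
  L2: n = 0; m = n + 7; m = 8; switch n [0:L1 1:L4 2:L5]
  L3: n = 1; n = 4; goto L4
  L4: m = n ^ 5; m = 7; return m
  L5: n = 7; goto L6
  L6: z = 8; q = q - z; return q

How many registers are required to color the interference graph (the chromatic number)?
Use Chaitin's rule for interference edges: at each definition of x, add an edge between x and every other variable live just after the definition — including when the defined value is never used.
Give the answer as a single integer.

Answer: 3

Derivation:
Per-block:
  L0 def {n,z} use ∅
  L1 def {m,q} use ∅
  L2 def {m,n} use ∅
  L3 def {n} use ∅
  L4 def {m} use {n}
  L5 def {n} use ∅
  L6 def {q,z} use {q}

Liveness:
  live L0: ∅→∅
  live L1: ∅→{q}
  live L2: {q}→{n,q}
  live L3: ∅→{n}
  live L4: {n}→∅
  live L5: {q}→{q}
  live L6: {q}→∅

Interference:
  m: {n,q}
  n: {m,q,z}
  q: {m,n,z}
  z: {n,q}

Registers:
  lower bound: {m,n,q} mutually conflict ⇒ χ ≥ 3
  assign m→R2 n→R0 q→R1 z→R2 — no edge inside a register ⇒ χ ≤ 3
  χ = 3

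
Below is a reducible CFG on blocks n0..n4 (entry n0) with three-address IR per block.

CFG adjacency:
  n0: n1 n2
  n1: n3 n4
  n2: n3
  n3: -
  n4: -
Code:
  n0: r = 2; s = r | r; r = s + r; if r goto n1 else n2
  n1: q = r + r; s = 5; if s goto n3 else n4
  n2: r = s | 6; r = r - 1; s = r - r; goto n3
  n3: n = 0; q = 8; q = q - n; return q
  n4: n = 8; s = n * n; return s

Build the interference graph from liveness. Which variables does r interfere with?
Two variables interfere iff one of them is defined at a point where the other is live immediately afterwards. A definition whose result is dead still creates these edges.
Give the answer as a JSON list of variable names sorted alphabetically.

Block summaries:
  n0: def={r,s} ue=∅
  n1: def={q,s} ue={r}
  n2: def={r,s} ue={s}
  n3: def={n,q} ue=∅
  n4: def={n,s} ue=∅

Backward fixpoint:
  live n0: ∅→{r,s}
  live n1: {r}→∅
  live n2: {s}→∅
  live n3: ∅→∅
  live n4: ∅→∅

Interference:
  n↔{q}
  q↔{n}
  r↔{s}
  s↔{r}

N(r) = ["s"]

Answer: ["s"]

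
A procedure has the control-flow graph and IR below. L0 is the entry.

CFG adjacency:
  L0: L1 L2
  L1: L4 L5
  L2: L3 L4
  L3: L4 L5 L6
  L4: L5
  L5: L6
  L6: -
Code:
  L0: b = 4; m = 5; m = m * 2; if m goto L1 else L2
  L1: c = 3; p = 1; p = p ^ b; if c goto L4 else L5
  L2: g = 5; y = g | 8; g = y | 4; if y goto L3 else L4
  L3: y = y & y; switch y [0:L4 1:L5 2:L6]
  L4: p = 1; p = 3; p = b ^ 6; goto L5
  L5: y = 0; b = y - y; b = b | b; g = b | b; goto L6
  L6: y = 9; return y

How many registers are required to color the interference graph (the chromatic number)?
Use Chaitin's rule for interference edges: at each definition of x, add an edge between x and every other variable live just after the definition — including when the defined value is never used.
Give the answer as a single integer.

Per-block:
  L0: def={b,m} ue=∅
  L1: def={c,p} ue={b}
  L2: def={g,y} ue=∅
  L3: def={y} ue={y}
  L4: def={p} ue={b}
  L5: def={b,g,y} ue=∅
  L6: def={y} ue=∅

Live sets:
  L0 li=∅ lo={b}
  L1 li={b} lo={b}
  L2 li={b} lo={b,y}
  L3 li={b,y} lo={b}
  L4 li={b} lo=∅
  L5 li=∅ lo=∅
  L6 li=∅ lo=∅

Conflict graph:
  b — {c,g,m,p,y}
  c — {b,p}
  g — {b,y}
  m — {b}
  p — {b,c}
  y — {b,g}

Chromatic number:
  {b,c,p} pairwise interfere (3-clique) ⇒ χ ≥ 3
  3-colouring: R0={b}  R1={c,g,m}  R2={p,y}
  χ = 3

Answer: 3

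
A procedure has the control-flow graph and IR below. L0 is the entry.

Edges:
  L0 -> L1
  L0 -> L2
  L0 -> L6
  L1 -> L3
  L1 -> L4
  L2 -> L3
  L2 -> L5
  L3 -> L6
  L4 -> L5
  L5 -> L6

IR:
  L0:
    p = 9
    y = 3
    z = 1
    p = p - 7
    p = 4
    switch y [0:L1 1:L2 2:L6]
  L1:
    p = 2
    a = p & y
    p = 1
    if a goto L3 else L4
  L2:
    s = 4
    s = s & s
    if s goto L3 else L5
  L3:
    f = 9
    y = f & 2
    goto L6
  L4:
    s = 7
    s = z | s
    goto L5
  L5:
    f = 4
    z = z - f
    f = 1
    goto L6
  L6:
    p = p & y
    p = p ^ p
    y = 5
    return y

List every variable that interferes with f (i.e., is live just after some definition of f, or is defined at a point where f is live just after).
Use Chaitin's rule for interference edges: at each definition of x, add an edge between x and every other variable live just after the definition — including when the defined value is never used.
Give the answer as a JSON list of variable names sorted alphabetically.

Answer: ["p", "y", "z"]

Analysis:
Block summaries:
  L0: {p,y,z} / ∅
  L1: {a,p} / {y}
  L2: {s} / ∅
  L3: {f,y} / ∅
  L4: {s} / {z}
  L5: {f,z} / {z}
  L6: {p,y} / {p,y}

Live sets:
  L0: in=∅ out={p,y,z}
  L1: in={y,z} out={p,y,z}
  L2: in={p,y,z} out={p,y,z}
  L3: in={p} out={p,y}
  L4: in={p,y,z} out={p,y,z}
  L5: in={p,y,z} out={p,y}
  L6: in={p,y} out=∅

Conflict graph:
  a↔{p,y,z}
  f↔{p,y,z}
  p↔{a,f,s,y,z}
  s↔{p,y,z}
  y↔{a,f,p,s,z}
  z↔{a,f,p,s,y}

N(f) = ["p", "y", "z"]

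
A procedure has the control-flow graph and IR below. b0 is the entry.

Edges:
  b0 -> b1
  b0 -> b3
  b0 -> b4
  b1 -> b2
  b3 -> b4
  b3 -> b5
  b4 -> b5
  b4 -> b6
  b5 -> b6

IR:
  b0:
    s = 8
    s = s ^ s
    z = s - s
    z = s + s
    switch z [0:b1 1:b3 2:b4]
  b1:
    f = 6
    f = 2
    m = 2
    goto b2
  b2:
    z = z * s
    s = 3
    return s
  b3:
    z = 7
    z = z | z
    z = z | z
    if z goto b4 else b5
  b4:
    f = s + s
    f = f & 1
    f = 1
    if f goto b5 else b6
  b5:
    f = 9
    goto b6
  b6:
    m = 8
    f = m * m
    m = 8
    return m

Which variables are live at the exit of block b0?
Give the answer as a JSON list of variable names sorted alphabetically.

Answer: ["s", "z"]

Working:
Per-block:
  b0: def={s,z} ue=∅
  b1: def={f,m} ue=∅
  b2: def={s,z} ue={s,z}
  b3: def={z} ue=∅
  b4: def={f} ue={s}
  b5: def={f} ue=∅
  b6: def={f,m} ue=∅

Live sets:
  b0: in=∅ out={s,z}
  b1: in={s,z} out={s,z}
  b2: in={s,z} out=∅
  b3: in={s} out={s}
  b4: in={s} out=∅
  b5: in=∅ out=∅
  b6: in=∅ out=∅

live-out(b0) = ["s", "z"]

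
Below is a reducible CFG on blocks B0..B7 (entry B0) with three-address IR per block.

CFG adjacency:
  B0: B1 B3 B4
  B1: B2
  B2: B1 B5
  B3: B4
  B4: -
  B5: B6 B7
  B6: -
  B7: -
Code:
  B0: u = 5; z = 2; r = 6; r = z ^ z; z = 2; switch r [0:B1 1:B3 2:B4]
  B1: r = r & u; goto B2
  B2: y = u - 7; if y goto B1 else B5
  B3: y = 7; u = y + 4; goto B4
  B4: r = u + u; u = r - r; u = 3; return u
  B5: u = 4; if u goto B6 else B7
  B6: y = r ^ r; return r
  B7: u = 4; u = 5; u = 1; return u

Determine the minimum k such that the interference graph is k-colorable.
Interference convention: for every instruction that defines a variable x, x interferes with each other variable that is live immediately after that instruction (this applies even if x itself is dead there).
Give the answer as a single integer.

Answer: 3

Analysis:
def/use:
  B0: def={r,u,z} ue=∅
  B1: def={r} ue={r,u}
  B2: def={y} ue={u}
  B3: def={u,y} ue=∅
  B4: def={r,u} ue={u}
  B5: def={u} ue=∅
  B6: def={y} ue={r}
  B7: def={u} ue=∅

Backward fixpoint:
  B0: in=∅ out={r,u}
  B1: in={r,u} out={r,u}
  B2: in={r,u} out={r,u}
  B3: in=∅ out={u}
  B4: in={u} out=∅
  B5: in={r} out={r}
  B6: in={r} out=∅
  B7: in=∅ out=∅

Interference:
  r — {u,y,z}
  u — {r,y,z}
  y — {r,u}
  z — {r,u}

Chromatic number:
  lower bound: {r,u,y} mutually conflict ⇒ χ ≥ 3
  assign r→r0 u→r1 y→r2 z→r2 — no edge inside a register ⇒ χ ≤ 3
  χ = 3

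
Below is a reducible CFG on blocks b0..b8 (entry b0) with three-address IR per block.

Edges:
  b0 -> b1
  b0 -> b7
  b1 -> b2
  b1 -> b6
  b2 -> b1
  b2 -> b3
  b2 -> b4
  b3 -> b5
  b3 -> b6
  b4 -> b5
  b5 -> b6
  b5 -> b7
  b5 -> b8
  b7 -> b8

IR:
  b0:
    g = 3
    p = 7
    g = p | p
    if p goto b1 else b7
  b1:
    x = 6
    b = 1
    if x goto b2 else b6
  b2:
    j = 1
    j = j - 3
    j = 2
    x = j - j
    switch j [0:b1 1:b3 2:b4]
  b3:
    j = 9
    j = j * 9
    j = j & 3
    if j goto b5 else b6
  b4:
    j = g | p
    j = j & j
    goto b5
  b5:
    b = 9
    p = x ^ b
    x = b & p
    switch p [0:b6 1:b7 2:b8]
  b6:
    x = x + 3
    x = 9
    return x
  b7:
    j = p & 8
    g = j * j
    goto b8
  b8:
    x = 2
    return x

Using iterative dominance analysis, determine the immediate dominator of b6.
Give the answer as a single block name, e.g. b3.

Answer: b1

Derivation:
idom tree: b1←b0 b2←b1 b3←b2 b4←b2 b5←b2 b6←b1 b7←b0 b8←b0
Dom∩ at merges:
  b1: preds {b0,b2}: {b0} ∩ {b0,b1,b2} = {b0}; idom=b0
  b5: preds {b3,b4}: {b0,b1,b2,b3} ∩ {b0,b1,b2,b4} = {b0,b1,b2}; idom=b2
  b6: preds {b1,b3,b5}: {b0,b1} ∩ {b0,b1,b2,b3} ∩ {b0,b1,b2,b5} = {b0,b1}; idom=b1
  b7: preds {b0,b5}: {b0} ∩ {b0,b1,b2,b5} = {b0}; idom=b0
  b8: preds {b5,b7}: {b0,b1,b2,b5} ∩ {b0,b7} = {b0}; idom=b0

idom(b6) = b1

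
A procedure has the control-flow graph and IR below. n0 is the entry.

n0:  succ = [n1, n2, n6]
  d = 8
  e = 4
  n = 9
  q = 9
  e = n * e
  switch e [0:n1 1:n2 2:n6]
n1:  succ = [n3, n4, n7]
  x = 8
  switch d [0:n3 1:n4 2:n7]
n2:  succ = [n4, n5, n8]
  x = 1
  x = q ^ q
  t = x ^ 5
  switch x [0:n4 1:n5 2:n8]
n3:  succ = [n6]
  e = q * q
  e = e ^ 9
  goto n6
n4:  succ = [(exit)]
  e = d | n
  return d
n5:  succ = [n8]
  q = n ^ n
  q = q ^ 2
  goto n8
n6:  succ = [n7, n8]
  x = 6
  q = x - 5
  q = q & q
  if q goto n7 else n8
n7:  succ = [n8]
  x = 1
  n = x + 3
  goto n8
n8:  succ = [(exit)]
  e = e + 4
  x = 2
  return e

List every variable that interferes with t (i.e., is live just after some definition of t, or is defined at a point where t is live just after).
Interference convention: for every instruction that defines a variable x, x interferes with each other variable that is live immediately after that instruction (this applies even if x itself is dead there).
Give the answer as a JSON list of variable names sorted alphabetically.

Answer: ["d", "e", "n", "x"]

Derivation:
Block summaries:
  n0: def={d,e,n,q} ue=∅
  n1: def={x} ue={d}
  n2: def={t,x} ue={q}
  n3: def={e} ue={q}
  n4: def={e} ue={d,n}
  n5: def={q} ue={n}
  n6: def={q,x} ue=∅
  n7: def={n,x} ue=∅
  n8: def={e,x} ue={e}

Backward fixpoint:
  n0 li=∅ lo={d,e,n,q}
  n1 li={d,e,n,q} lo={d,e,n,q}
  n2 li={d,e,n,q} lo={d,e,n}
  n3 li={q} lo={e}
  n4 li={d,n} lo=∅
  n5 li={e,n} lo={e}
  n6 li={e} lo={e}
  n7 li={e} lo={e}
  n8 li={e} lo=∅

Interfere edges:
  d — {e,n,q,t,x}
  e — {d,n,q,t,x}
  n — {d,e,q,t,x}
  q — {d,e,n,x}
  t — {d,e,n,x}
  x — {d,e,n,q,t}

N(t) = ["d", "e", "n", "x"]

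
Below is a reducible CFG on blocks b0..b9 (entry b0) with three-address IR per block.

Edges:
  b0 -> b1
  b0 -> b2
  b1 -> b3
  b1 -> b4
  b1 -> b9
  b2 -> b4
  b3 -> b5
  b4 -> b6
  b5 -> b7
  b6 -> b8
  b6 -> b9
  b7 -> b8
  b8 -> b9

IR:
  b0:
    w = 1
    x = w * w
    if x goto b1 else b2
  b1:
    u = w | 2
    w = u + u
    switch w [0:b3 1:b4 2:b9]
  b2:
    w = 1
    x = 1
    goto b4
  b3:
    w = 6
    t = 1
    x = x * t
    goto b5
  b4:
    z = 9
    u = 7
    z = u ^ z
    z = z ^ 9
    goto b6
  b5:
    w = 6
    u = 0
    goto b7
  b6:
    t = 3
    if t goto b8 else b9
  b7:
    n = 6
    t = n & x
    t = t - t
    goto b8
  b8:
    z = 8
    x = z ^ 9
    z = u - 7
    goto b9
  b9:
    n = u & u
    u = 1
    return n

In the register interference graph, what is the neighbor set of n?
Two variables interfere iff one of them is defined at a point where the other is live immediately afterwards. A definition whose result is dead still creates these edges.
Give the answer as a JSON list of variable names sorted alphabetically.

Answer: ["u", "x"]

Derivation:
Block summaries:
  b0 def {w,x} use ∅
  b1 def {u,w} use {w}
  b2 def {w,x} use ∅
  b3 def {t,w,x} use {x}
  b4 def {u,z} use ∅
  b5 def {u,w} use ∅
  b6 def {t} use ∅
  b7 def {n,t} use {x}
  b8 def {x,z} use {u}
  b9 def {n,u} use {u}

Live sets:
  b0 li=∅ lo={w,x}
  b1 li={w,x} lo={u,x}
  b2 li=∅ lo=∅
  b3 li={x} lo={x}
  b4 li=∅ lo={u}
  b5 li={x} lo={u,x}
  b6 li={u} lo={u}
  b7 li={u,x} lo={u}
  b8 li={u} lo={u}
  b9 li={u} lo=∅

Interference:
  n↔{u,x}
  t↔{u,x}
  u↔{n,t,w,x,z}
  w↔{u,x}
  x↔{n,t,u,w}
  z↔{u}

N(n) = ["u", "x"]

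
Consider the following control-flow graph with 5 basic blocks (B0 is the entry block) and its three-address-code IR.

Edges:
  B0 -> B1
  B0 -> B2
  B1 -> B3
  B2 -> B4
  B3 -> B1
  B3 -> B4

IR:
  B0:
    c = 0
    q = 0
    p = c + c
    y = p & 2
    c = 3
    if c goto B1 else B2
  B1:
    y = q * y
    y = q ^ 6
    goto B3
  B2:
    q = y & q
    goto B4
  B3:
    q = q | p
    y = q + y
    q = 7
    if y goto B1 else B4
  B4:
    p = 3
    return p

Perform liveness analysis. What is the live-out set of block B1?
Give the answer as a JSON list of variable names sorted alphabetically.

Answer: ["p", "q", "y"]

Analysis:
Block summaries:
  B0: {c,p,q,y} / ∅
  B1: {y} / {q,y}
  B2: {q} / {q,y}
  B3: {q,y} / {p,q,y}
  B4: {p} / ∅

Live sets:
  B0: in=∅ out={p,q,y}
  B1: in={p,q,y} out={p,q,y}
  B2: in={q,y} out=∅
  B3: in={p,q,y} out={p,q,y}
  B4: in=∅ out=∅

live-out(B1) = ["p", "q", "y"]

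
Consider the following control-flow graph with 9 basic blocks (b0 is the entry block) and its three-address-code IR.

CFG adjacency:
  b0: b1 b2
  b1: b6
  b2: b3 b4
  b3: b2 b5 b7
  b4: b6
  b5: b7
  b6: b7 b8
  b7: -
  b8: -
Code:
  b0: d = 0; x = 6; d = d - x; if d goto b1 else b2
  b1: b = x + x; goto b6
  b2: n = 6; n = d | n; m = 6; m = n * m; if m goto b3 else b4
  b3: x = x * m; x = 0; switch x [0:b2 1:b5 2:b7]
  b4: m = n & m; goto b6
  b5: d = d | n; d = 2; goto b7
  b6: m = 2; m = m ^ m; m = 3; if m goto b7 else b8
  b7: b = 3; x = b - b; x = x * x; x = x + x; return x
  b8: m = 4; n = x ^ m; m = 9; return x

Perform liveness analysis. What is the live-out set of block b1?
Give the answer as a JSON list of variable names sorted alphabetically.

Answer: ["x"]

Analysis:
def/use:
  b0 def {d,x} use ∅
  b1 def {b} use {x}
  b2 def {m,n} use {d}
  b3 def {x} use {m,x}
  b4 def {m} use {m,n}
  b5 def {d} use {d,n}
  b6 def {m} use ∅
  b7 def {b,x} use ∅
  b8 def {m,n} use {x}

Liveness:
  b0: in=∅ out={d,x}
  b1: in={x} out={x}
  b2: in={d,x} out={d,m,n,x}
  b3: in={d,m,n,x} out={d,n,x}
  b4: in={m,n,x} out={x}
  b5: in={d,n} out=∅
  b6: in={x} out={x}
  b7: in=∅ out=∅
  b8: in={x} out=∅

live-out(b1) = ["x"]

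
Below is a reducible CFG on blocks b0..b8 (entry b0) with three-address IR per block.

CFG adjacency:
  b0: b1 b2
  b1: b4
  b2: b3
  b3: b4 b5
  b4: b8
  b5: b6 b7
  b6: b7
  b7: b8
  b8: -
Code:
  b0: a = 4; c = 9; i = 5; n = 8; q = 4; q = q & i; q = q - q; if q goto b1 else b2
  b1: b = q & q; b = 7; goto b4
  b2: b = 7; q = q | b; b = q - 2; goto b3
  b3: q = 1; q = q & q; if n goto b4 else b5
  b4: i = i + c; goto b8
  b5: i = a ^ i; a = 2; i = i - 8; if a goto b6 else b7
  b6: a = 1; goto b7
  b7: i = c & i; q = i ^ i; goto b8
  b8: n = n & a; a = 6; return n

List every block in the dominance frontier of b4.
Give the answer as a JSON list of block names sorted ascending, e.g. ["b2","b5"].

Answer: ["b8"]

Analysis:
idom tree: b1←b0 b2←b0 b3←b2 b4←b0 b5←b3 b6←b5 b7←b5 b8←b0
Dom at joins:
  b4: preds {b1,b3}: {b0,b1} ∩ {b0,b2,b3} = {b0}; idom=b0
  b7: preds {b5,b6}: {b0,b2,b3,b5} ∩ {b0,b2,b3,b5,b6} = {b0,b2,b3,b5}; idom=b5
  b8: preds {b4,b7}: {b0,b4} ∩ {b0,b2,b3,b5,b7} = {b0}; idom=b0

Frontier:
  b4←b1: walk b1 to b0
  b4←b3: walk b3→b2 to b0
  b7←b5: walk · to b5
  b7←b6: walk b6 to b5
  b8←b4: walk b4 to b0
  b8←b7: walk b7→b5→b3→b2 to b0
  DF(b0)=∅
  DF(b1)={b4}
  DF(b2)={b4,b8}
  DF(b3)={b4,b8}
  DF(b4)={b8}
  DF(b5)={b8}
  DF(b6)={b7}
  DF(b7)={b8}
  DF(b8)=∅

DF(b4) = ["b8"]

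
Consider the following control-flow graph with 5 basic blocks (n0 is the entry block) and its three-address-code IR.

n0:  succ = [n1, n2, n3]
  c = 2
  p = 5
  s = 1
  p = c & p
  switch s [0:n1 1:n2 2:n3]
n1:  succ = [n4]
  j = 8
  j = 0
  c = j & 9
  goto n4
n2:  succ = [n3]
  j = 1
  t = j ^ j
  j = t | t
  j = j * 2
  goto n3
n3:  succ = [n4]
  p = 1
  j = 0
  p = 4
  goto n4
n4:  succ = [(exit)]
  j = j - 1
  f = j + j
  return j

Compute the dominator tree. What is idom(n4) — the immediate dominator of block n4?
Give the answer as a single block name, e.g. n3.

idom tree: n1←n0 n2←n0 n3←n0 n4←n0
Join-block Dom:
  n3: preds {n0,n2}: {n0} ∩ {n0,n2} = {n0}; idom=n0
  n4: preds {n1,n3}: {n0,n1} ∩ {n0,n3} = {n0}; idom=n0

idom(n4) = n0

Answer: n0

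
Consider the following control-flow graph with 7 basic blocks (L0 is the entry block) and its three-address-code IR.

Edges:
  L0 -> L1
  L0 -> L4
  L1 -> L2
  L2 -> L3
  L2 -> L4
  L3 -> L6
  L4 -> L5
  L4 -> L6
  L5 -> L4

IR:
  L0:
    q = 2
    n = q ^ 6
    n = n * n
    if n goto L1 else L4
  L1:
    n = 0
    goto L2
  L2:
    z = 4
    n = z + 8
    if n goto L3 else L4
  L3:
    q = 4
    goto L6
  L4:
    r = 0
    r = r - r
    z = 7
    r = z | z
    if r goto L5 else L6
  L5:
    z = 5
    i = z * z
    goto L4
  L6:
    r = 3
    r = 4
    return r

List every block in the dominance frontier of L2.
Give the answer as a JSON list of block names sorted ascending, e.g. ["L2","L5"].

Answer: ["L4", "L6"]

Derivation:
idom tree: L1←L0 L2←L1 L3←L2 L4←L0 L5←L4 L6←L0
Join-block Dom:
  L4: preds {L0,L2,L5}: {L0} ∩ {L0,L1,L2} ∩ {L0,L4,L5} = {L0}; idom=L0
  L6: preds {L3,L4}: {L0,L1,L2,L3} ∩ {L0,L4} = {L0}; idom=L0

DF derivation:
  L4←L0: walk · to L0
  L4←L2: walk L2→L1 to L0
  L4←L5: walk L5→L4 to L0
  L6←L3: walk L3→L2→L1 to L0
  L6←L4: walk L4 to L0
  DF(L0)=∅
  DF(L1)={L4,L6}
  DF(L2)={L4,L6}
  DF(L3)={L6}
  DF(L4)={L4,L6}
  DF(L5)={L4}
  DF(L6)=∅

DF(L2) = ["L4", "L6"]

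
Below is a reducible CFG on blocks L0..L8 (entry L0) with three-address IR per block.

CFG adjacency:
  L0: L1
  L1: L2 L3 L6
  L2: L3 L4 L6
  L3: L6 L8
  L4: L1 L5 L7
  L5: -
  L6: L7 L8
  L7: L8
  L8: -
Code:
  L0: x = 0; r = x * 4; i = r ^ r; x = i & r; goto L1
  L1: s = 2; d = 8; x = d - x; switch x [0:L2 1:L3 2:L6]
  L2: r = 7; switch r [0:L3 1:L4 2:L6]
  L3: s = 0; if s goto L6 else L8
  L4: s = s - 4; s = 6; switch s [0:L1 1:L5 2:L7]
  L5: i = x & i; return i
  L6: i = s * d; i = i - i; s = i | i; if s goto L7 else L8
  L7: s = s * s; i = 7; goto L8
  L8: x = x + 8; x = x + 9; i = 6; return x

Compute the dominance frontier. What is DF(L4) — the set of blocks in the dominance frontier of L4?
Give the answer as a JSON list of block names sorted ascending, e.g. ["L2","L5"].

idom tree: L1←L0 L2←L1 L3←L1 L4←L2 L5←L4 L6←L1 L7←L1 L8←L1
Dom∩ at merges:
  L1: preds {L0,L4}: {L0} ∩ {L0,L1,L2,L4} = {L0}; idom=L0
  L3: preds {L1,L2}: {L0,L1} ∩ {L0,L1,L2} = {L0,L1}; idom=L1
  L6: preds {L1,L2,L3}: {L0,L1} ∩ {L0,L1,L2} ∩ {L0,L1,L3} = {L0,L1}; idom=L1
  L7: preds {L4,L6}: {L0,L1,L2,L4} ∩ {L0,L1,L6} = {L0,L1}; idom=L1
  L8: preds {L3,L6,L7}: {L0,L1,L3} ∩ {L0,L1,L6} ∩ {L0,L1,L7} = {L0,L1}; idom=L1

DF derivation:
  L1←L0: walk · to L0
  L1←L4: walk L4→L2→L1 to L0
  L3←L1: walk · to L1
  L3←L2: walk L2 to L1
  L6←L1: walk · to L1
  L6←L2: walk L2 to L1
  L6←L3: walk L3 to L1
  L7←L4: walk L4→L2 to L1
  L7←L6: walk L6 to L1
  L8←L3: walk L3 to L1
  L8←L6: walk L6 to L1
  L8←L7: walk L7 to L1
  DF(L0)=∅
  DF(L1)={L1}
  DF(L2)={L1,L3,L6,L7}
  DF(L3)={L6,L8}
  DF(L4)={L1,L7}
  DF(L5)=∅
  DF(L6)={L7,L8}
  DF(L7)={L8}
  DF(L8)=∅

DF(L4) = ["L1", "L7"]

Answer: ["L1", "L7"]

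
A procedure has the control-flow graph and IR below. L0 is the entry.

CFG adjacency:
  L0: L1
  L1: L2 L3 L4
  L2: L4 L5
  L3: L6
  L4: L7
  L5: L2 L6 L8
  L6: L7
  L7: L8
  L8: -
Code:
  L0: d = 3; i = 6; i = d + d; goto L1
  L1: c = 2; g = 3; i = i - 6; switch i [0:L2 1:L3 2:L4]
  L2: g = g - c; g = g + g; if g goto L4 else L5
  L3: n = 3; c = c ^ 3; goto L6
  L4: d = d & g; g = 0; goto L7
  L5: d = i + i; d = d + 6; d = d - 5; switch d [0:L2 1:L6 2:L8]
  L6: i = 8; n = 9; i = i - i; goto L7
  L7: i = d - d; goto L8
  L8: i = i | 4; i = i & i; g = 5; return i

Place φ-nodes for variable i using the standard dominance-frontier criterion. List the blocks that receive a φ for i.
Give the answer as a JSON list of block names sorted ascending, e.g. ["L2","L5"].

idom tree: L1←L0 L2←L1 L3←L1 L4←L1 L5←L2 L6←L1 L7←L1 L8←L1
Dom∩ at merges:
  L2: preds {L1,L5}: {L0,L1} ∩ {L0,L1,L2,L5} = {L0,L1}; idom=L1
  L4: preds {L1,L2}: {L0,L1} ∩ {L0,L1,L2} = {L0,L1}; idom=L1
  L6: preds {L3,L5}: {L0,L1,L3} ∩ {L0,L1,L2,L5} = {L0,L1}; idom=L1
  L7: preds {L4,L6}: {L0,L1,L4} ∩ {L0,L1,L6} = {L0,L1}; idom=L1
  L8: preds {L5,L7}: {L0,L1,L2,L5} ∩ {L0,L1,L7} = {L0,L1}; idom=L1

Frontier:
  join L2 pred L1: · stop@L1
  join L2 pred L5: L5→L2 stop@L1
  join L4 pred L1: · stop@L1
  join L4 pred L2: L2 stop@L1
  join L6 pred L3: L3 stop@L1
  join L6 pred L5: L5→L2 stop@L1
  join L7 pred L4: L4 stop@L1
  join L7 pred L6: L6 stop@L1
  join L8 pred L5: L5→L2 stop@L1
  join L8 pred L7: L7 stop@L1
  L0: DF=∅
  L1: DF=∅
  L2: DF={L2,L4,L6,L8}
  L3: DF={L6}
  L4: DF={L7}
  L5: DF={L2,L6,L8}
  L6: DF={L7}
  L7: DF={L8}
  L8: DF=∅

φ for i: defs {L0,L1,L6,L7,L8}
  DF⁺ = {L7,L8}

Answer: ["L7", "L8"]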